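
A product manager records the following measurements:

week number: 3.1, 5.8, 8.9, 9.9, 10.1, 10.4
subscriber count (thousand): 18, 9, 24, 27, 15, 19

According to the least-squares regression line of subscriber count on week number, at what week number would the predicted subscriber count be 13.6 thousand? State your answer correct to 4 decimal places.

2.2826

n = 6, Σx = 48.2, Σy = 112, Σxy = 938, Σx² = 430.64
Sxx = Σx² − (Σx)²/n = 430.64 − 387.206667 = 43.433333
Sxy = Σxy − (Σx)(Σy)/n = 938 − 899.733333 = 38.266667
b = Sxy/Sxx = 38.266667/43.433333 = 0.881044
a = ȳ − b·x̄ = 18.666667 − 0.881044·8.033333 = 11.588949
Set a + b·x = 13.6: x = (13.6 − 11.588949) / 0.881044 = 2.282578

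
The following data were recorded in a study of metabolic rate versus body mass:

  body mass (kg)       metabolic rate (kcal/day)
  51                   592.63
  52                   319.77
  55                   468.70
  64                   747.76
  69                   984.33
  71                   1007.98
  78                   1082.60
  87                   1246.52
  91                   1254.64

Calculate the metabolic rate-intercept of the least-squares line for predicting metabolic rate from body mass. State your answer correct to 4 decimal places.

n = 9, Σx = 618, Σy = 7704.93, Σxy = 567034.94, Σx² = 44162
Sxx = Σx² − (Σx)²/n = 44162 − 42436 = 1726
Sxy = Σxy − (Σx)(Σy)/n = 567034.94 − 529071.86 = 37963.08
b = Sxy/Sxx = 37963.08/1726 = 21.994832
a = ȳ − b·x̄ = 856.103333 − 21.994832·68.666667 = -654.208463

-654.2085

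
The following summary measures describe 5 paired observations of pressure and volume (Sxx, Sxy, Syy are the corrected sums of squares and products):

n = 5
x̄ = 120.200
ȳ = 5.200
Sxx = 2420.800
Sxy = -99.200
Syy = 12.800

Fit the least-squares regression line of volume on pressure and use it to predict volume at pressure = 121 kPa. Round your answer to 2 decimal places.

b = Sxy/Sxx = -99.2/2420.8 = -0.040978
a = ȳ − b·x̄ = 5.2 − (-0.040978)·120.2 = 10.125578
ŷ(121) = a + b·121 = 10.125578 + (-0.040978)·121 = 5.167217

5.17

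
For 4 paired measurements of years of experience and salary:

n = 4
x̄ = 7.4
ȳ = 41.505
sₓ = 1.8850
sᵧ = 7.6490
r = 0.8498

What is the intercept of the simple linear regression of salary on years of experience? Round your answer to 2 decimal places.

b = r · sᵧ/sₓ = 0.8498 · 7.649/1.885 = 3.448340
a = ȳ − b·x̄ = 41.505 − 3.448340·7.4 = 15.987287

15.99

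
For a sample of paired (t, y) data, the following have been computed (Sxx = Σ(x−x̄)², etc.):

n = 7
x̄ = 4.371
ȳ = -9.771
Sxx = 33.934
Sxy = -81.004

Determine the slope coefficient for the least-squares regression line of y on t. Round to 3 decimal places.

b = Sxy/Sxx = -81.004/33.934 = -2.387104

-2.387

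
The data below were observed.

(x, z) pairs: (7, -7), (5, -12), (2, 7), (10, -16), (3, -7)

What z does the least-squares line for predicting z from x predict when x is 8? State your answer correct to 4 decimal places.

n = 5, Σx = 27, Σy = -35, Σxy = -276, Σx² = 187
Sxx = Σx² − (Σx)²/n = 187 − 145.8 = 41.2
Sxy = Σxy − (Σx)(Σy)/n = -276 − (-189) = -87
b = Sxy/Sxx = -87/41.2 = -2.111650
a = ȳ − b·x̄ = -7 − (-2.111650)·5.4 = 4.402913
ŷ(8) = a + b·8 = 4.402913 + (-2.111650)·8 = -12.490291

-12.4903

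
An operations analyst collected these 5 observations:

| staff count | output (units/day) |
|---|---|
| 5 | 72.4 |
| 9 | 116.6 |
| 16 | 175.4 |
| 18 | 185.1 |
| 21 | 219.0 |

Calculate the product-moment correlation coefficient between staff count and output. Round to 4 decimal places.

n = 5, Σx = 69, Σy = 768.5, Σxy = 12148.6, Σx² = 1127, Σy² = 131825.49
Sxx = Σx² − (Σx)²/n = 1127 − 952.2 = 174.8
Sxy = Σxy − (Σx)(Σy)/n = 12148.6 − 10605.3 = 1543.3
Syy = Σy² − (Σy)²/n = 131825.49 − 118118.45 = 13707.04
r = Sxy/√(Sxx·Syy) = 1543.3/√(2395990.592) = 1543.3/1547.898767 = 0.997029

0.9970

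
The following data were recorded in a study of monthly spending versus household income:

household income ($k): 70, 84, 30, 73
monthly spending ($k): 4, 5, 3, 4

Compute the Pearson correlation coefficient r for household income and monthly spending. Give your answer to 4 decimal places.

n = 4, Σx = 257, Σy = 16, Σxy = 1082, Σx² = 18185, Σy² = 66
Sxx = Σx² − (Σx)²/n = 18185 − 16512.25 = 1672.75
Sxy = Σxy − (Σx)(Σy)/n = 1082 − 1028 = 54
Syy = Σy² − (Σy)²/n = 66 − 64 = 2
r = Sxy/√(Sxx·Syy) = 54/√(3345.5) = 54/57.840297 = 0.933605

0.9336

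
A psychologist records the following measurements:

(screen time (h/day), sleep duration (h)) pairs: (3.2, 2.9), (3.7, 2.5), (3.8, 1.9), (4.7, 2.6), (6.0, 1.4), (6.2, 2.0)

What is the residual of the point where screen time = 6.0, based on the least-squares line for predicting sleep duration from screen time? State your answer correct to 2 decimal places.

-0.39

n = 6, Σx = 27.6, Σy = 13.3, Σxy = 58.77, Σx² = 134.9
Sxx = Σx² − (Σx)²/n = 134.9 − 126.96 = 7.94
Sxy = Σxy − (Σx)(Σy)/n = 58.77 − 61.18 = -2.41
b = Sxy/Sxx = -2.41/7.94 = -0.303526
a = ȳ − b·x̄ = 2.216667 − (-0.303526)·4.6 = 3.612888
ŷ(6.0) = 3.612888 + (-0.303526)·6 = 1.791730
residual = y − ŷ = 1.4 − 1.791730 = -0.391730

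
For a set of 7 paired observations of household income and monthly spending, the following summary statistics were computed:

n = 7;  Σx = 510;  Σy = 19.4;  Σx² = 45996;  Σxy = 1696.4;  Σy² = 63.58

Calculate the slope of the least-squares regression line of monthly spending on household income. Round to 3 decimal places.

Sxx = Σx² − (Σx)²/n = 45996 − 37157.142857 = 8838.857143
Sxy = Σxy − (Σx)(Σy)/n = 1696.4 − 1413.428571 = 282.971429
b = Sxy/Sxx = 282.971429/8838.857143 = 0.032014

0.032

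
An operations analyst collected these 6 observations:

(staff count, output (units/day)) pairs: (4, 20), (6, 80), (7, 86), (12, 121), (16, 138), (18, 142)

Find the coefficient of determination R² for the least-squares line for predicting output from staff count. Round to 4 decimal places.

0.8497

n = 6, Σx = 63, Σy = 587, Σxy = 7378, Σx² = 825, Σy² = 68045
Sxx = Σx² − (Σx)²/n = 825 − 661.5 = 163.5
Sxy = Σxy − (Σx)(Σy)/n = 7378 − 6163.5 = 1214.5
Syy = Σy² − (Σy)²/n = 68045 − 57428.166667 = 10616.833333
R² = Sxy²/(Sxx·Syy) = (1214.5)²/(163.5·10616.833333) = 0.849733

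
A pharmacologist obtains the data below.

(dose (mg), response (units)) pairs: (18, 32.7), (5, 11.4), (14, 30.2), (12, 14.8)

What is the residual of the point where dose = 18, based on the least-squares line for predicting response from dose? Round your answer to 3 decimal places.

0.414

n = 4, Σx = 49, Σy = 89.1, Σxy = 1246, Σx² = 689
Sxx = Σx² − (Σx)²/n = 689 − 600.25 = 88.75
Sxy = Σxy − (Σx)(Σy)/n = 1246 − 1091.475 = 154.525
b = Sxy/Sxx = 154.525/88.75 = 1.741127
a = ȳ − b·x̄ = 22.275 − 1.741127·12.25 = 0.946197
ŷ(18) = 0.946197 + 1.741127·18 = 32.286479
residual = y − ŷ = 32.7 − 32.286479 = 0.413521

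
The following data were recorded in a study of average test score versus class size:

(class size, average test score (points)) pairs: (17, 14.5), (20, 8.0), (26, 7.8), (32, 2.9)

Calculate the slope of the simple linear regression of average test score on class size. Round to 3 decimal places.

n = 4, Σx = 95, Σy = 33.2, Σxy = 702.1, Σx² = 2389
Sxx = Σx² − (Σx)²/n = 2389 − 2256.25 = 132.75
Sxy = Σxy − (Σx)(Σy)/n = 702.1 − 788.5 = -86.4
b = Sxy/Sxx = -86.4/132.75 = -0.650847

-0.651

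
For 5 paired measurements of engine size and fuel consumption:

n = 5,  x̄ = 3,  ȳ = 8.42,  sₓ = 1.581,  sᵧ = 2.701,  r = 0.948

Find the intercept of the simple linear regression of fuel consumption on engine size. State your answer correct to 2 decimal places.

3.56

b = r · sᵧ/sₓ = 0.948 · 2.701/1.581 = 1.619575
a = ȳ − b·x̄ = 8.42 − 1.619575·3 = 3.561275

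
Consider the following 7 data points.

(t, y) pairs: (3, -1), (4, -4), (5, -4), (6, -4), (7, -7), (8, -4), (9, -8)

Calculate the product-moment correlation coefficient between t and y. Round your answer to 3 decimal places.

-0.805

n = 7, Σx = 42, Σy = -32, Σxy = -216, Σx² = 280, Σy² = 178
Sxx = Σx² − (Σx)²/n = 280 − 252 = 28
Sxy = Σxy − (Σx)(Σy)/n = -216 − (-192) = -24
Syy = Σy² − (Σy)²/n = 178 − 146.285714 = 31.714286
r = Sxy/√(Sxx·Syy) = -24/√(888) = -24/29.799329 = -0.805387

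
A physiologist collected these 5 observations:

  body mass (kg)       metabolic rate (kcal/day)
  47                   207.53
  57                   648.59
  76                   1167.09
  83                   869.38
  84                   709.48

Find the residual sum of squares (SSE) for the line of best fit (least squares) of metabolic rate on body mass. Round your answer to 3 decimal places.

220607.948

n = 5, Σx = 347, Σy = 3602.07, Σxy = 267177.24, Σx² = 25179, Σy² = 3085020.2119
Sxx = Σx² − (Σx)²/n = 25179 − 24081.8 = 1097.2
Sxy = Σxy − (Σx)(Σy)/n = 267177.24 − 249983.658 = 17193.582
Syy = Σy² − (Σy)²/n = 3085020.2119 − 2594981.65698 = 490038.55492
b = Sxy/Sxx = 17193.582/1097.2 = 15.670417
SSE = Syy − b·Sxy = 490038.55492 − 15.670417·17193.582 = 220607.947929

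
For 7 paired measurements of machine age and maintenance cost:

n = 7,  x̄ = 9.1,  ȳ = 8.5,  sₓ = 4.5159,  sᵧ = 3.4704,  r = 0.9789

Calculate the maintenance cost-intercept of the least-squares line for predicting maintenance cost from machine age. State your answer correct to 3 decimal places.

b = r · sᵧ/sₓ = 0.9789 · 3.4704/4.5159 = 0.752270
a = ȳ − b·x̄ = 8.5 − 0.752270·9.1 = 1.654346

1.654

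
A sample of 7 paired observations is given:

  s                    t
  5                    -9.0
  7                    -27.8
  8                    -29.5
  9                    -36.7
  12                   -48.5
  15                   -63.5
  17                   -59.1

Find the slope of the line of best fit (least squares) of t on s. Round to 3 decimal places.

n = 7, Σx = 73, Σy = -274.1, Σxy = -3345.1, Σx² = 877
Sxx = Σx² − (Σx)²/n = 877 − 761.285714 = 115.714286
Sxy = Σxy − (Σx)(Σy)/n = -3345.1 − (-2858.471429) = -486.628571
b = Sxy/Sxx = -486.628571/115.714286 = -4.205432

-4.205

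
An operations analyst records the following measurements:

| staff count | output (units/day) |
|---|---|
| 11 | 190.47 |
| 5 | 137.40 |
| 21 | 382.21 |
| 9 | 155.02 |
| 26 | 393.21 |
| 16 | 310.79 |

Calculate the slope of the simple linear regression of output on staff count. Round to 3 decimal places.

n = 6, Σx = 88, Σy = 1569.1, Σxy = 27399.86, Σx² = 1600
Sxx = Σx² − (Σx)²/n = 1600 − 1290.666667 = 309.333333
Sxy = Σxy − (Σx)(Σy)/n = 27399.86 − 23013.466667 = 4386.393333
b = Sxy/Sxx = 4386.393333/309.333333 = 14.180151

14.180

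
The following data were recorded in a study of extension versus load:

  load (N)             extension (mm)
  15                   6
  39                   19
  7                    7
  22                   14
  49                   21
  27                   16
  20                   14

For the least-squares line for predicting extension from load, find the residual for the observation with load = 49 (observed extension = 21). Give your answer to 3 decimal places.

n = 7, Σx = 179, Σy = 97, Σxy = 2929, Σx² = 5809
Sxx = Σx² − (Σx)²/n = 5809 − 4577.285714 = 1231.714286
Sxy = Σxy − (Σx)(Σy)/n = 2929 − 2480.428571 = 448.571429
b = Sxy/Sxx = 448.571429/1231.714286 = 0.364185
a = ȳ − b·x̄ = 13.857143 − 0.364185·25.571429 = 4.544421
ŷ(49) = 4.544421 + 0.364185·49 = 22.389469
residual = y − ŷ = 21 − 22.389469 = -1.389469

-1.389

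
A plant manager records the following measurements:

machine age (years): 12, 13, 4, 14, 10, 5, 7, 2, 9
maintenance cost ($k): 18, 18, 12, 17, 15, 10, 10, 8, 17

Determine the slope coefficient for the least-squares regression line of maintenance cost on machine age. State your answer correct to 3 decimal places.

0.840

n = 9, Σx = 76, Σy = 125, Σxy = 1175, Σx² = 784
Sxx = Σx² − (Σx)²/n = 784 − 641.777778 = 142.222222
Sxy = Σxy − (Σx)(Σy)/n = 1175 − 1055.555556 = 119.444444
b = Sxy/Sxx = 119.444444/142.222222 = 0.839844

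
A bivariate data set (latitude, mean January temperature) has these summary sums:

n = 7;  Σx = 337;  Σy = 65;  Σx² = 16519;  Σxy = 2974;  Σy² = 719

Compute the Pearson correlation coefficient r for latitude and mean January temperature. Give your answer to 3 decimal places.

Sxx = Σx² − (Σx)²/n = 16519 − 16224.142857 = 294.857143
Sxy = Σxy − (Σx)(Σy)/n = 2974 − 3129.285714 = -155.285714
Syy = Σy² − (Σy)²/n = 719 − 603.571429 = 115.428571
r = Sxy/√(Sxx·Syy) = -155.285714/√(34034.938776) = -155.285714/184.485606 = -0.841723

-0.842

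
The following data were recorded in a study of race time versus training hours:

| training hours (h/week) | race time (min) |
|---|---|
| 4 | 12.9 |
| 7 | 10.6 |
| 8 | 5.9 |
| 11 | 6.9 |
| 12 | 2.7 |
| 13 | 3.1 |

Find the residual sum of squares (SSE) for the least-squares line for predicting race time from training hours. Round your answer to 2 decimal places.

n = 6, Σx = 55, Σy = 42.1, Σxy = 321.6, Σx² = 563, Σy² = 378.09
Sxx = Σx² − (Σx)²/n = 563 − 504.166667 = 58.833333
Sxy = Σxy − (Σx)(Σy)/n = 321.6 − 385.916667 = -64.316667
Syy = Σy² − (Σy)²/n = 378.09 − 295.401667 = 82.688333
b = Sxy/Sxx = -64.316667/58.833333 = -1.093201
SSE = Syy − b·Sxy = 82.688333 − (-1.093201)·(-64.316667) = 12.377280

12.38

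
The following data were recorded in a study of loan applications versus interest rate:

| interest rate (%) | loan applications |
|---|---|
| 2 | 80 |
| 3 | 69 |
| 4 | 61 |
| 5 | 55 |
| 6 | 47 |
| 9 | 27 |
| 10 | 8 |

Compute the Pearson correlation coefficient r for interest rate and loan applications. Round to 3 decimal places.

-0.991

n = 7, Σx = 39, Σy = 347, Σxy = 1491, Σx² = 271, Σy² = 20909
Sxx = Σx² − (Σx)²/n = 271 − 217.285714 = 53.714286
Sxy = Σxy − (Σx)(Σy)/n = 1491 − 1933.285714 = -442.285714
Syy = Σy² − (Σy)²/n = 20909 − 17201.285714 = 3707.714286
r = Sxy/√(Sxx·Syy) = -442.285714/√(199157.224490) = -442.285714/446.270349 = -0.991071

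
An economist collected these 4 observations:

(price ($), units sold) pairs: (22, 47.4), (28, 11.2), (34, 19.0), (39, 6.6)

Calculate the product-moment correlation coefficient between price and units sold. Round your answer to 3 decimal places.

-0.815

n = 4, Σx = 123, Σy = 84.2, Σxy = 2259.8, Σx² = 3945, Σy² = 2776.76
Sxx = Σx² − (Σx)²/n = 3945 − 3782.25 = 162.75
Sxy = Σxy − (Σx)(Σy)/n = 2259.8 − 2589.15 = -329.35
Syy = Σy² − (Σy)²/n = 2776.76 − 1772.41 = 1004.35
r = Sxy/√(Sxx·Syy) = -329.35/√(163457.9625) = -329.35/404.299348 = -0.814619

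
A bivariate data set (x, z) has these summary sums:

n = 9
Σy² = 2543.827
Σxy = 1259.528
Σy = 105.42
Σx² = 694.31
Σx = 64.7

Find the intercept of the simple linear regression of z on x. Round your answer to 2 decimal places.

-4.02

Sxx = Σx² − (Σx)²/n = 694.31 − 465.121111 = 229.188889
Sxy = Σxy − (Σx)(Σy)/n = 1259.528 − 757.852667 = 501.675333
b = Sxy/Sxx = 501.675333/229.188889 = 2.188916
a = ȳ − b·x̄ = 11.713333 − 2.188916·7.188889 = -4.022544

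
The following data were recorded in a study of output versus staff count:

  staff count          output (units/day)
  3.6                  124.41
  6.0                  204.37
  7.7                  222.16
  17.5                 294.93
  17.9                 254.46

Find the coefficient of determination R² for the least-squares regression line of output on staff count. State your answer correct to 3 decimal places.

0.778

n = 5, Σx = 52.7, Σy = 1100.33, Σxy = 13100.837, Σx² = 734.91, Σy² = 258333.6071
Sxx = Σx² − (Σx)²/n = 734.91 − 555.458 = 179.452
Sxy = Σxy − (Σx)(Σy)/n = 13100.837 − 11597.4782 = 1503.3588
Syy = Σy² − (Σy)²/n = 258333.6071 − 242145.22178 = 16188.38532
R² = Sxy²/(Sxx·Syy) = (1503.3588)²/(179.452·16188.38532) = 0.777989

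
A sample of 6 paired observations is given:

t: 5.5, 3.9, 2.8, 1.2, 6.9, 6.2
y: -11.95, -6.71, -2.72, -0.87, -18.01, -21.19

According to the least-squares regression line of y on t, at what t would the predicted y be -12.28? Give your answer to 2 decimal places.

4.99

n = 6, Σx = 26.5, Σy = -61.45, Σxy = -356.201, Σx² = 140.79
Sxx = Σx² − (Σx)²/n = 140.79 − 117.041667 = 23.748333
Sxy = Σxy − (Σx)(Σy)/n = -356.201 − (-271.404167) = -84.796833
b = Sxy/Sxx = -84.796833/23.748333 = -3.570644
a = ȳ − b·x̄ = -10.241667 − (-3.570644)·4.416667 = 5.528676
Set a + b·x = -12.28: x = (-12.28 − 5.528676) / (-3.570644) = 4.987525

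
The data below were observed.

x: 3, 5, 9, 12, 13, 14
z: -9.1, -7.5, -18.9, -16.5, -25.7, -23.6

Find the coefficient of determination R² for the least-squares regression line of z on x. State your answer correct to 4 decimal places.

0.8263

n = 6, Σx = 56, Σy = -101.3, Σxy = -1097.4, Σx² = 624, Σy² = 1985.97
Sxx = Σx² − (Σx)²/n = 624 − 522.666667 = 101.333333
Sxy = Σxy − (Σx)(Σy)/n = -1097.4 − (-945.466667) = -151.933333
Syy = Σy² − (Σy)²/n = 1985.97 − 1710.281667 = 275.688333
R² = Sxy²/(Sxx·Syy) = (-151.933333)²/(101.333333·275.688333) = 0.826296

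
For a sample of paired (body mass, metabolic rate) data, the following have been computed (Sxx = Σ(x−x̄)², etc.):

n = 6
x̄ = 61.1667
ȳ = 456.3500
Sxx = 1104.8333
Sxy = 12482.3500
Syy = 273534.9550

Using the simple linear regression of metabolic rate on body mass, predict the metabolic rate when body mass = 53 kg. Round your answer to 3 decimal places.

364.083

b = Sxy/Sxx = 12482.35/1104.8333 = 11.297949
a = ȳ − b·x̄ = 456.35 − 11.297949·61.1667 = -234.708242
ŷ(53) = a + b·53 = -234.708242 + 11.297949·53 = 364.083042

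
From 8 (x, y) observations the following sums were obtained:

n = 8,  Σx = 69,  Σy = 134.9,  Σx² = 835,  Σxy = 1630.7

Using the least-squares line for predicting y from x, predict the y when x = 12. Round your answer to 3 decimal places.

Sxx = Σx² − (Σx)²/n = 835 − 595.125 = 239.875
Sxy = Σxy − (Σx)(Σy)/n = 1630.7 − 1163.5125 = 467.1875
b = Sxy/Sxx = 467.1875/239.875 = 1.947629
a = ȳ − b·x̄ = 16.8625 − 1.947629·8.625 = 0.064200
ŷ(12) = a + b·12 = 0.064200 + 1.947629·12 = 23.435748

23.436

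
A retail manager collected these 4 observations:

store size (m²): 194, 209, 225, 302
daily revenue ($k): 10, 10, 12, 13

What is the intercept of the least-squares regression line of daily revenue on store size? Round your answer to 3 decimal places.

n = 4, Σx = 930, Σy = 45, Σxy = 10656, Σx² = 223146
Sxx = Σx² − (Σx)²/n = 223146 − 216225 = 6921
Sxy = Σxy − (Σx)(Σy)/n = 10656 − 10462.5 = 193.5
b = Sxy/Sxx = 193.5/6921 = 0.027958
a = ȳ − b·x̄ = 11.25 − 0.027958·232.5 = 4.749675

4.750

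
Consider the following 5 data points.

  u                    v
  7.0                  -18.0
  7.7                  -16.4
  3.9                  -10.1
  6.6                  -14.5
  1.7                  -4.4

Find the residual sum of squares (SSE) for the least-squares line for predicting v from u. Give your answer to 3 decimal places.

n = 5, Σx = 26.9, Σy = -63.4, Σxy = -394.85, Σx² = 169.95, Σy² = 924.58
Sxx = Σx² − (Σx)²/n = 169.95 − 144.722 = 25.228
Sxy = Σxy − (Σx)(Σy)/n = -394.85 − (-341.092) = -53.758
Syy = Σy² − (Σy)²/n = 924.58 − 803.912 = 120.668
b = Sxy/Sxx = -53.758/25.228 = -2.130886
SSE = Syy − b·Sxy = 120.668 − (-2.130886)·(-53.758) = 6.115813

6.116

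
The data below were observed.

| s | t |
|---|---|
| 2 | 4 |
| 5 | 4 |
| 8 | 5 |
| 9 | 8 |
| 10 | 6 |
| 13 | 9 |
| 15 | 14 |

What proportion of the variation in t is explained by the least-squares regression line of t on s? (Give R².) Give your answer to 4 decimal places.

n = 7, Σx = 62, Σy = 50, Σxy = 527, Σx² = 668, Σy² = 434
Sxx = Σx² − (Σx)²/n = 668 − 549.142857 = 118.857143
Sxy = Σxy − (Σx)(Σy)/n = 527 − 442.857143 = 84.142857
Syy = Σy² − (Σy)²/n = 434 − 357.142857 = 76.857143
R² = Sxy²/(Sxx·Syy) = (84.142857)²/(118.857143·76.857143) = 0.775042

0.7750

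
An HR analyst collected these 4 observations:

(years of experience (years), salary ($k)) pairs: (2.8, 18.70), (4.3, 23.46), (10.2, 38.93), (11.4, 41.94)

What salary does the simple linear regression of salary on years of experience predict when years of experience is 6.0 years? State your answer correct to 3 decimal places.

27.611

n = 4, Σx = 28.7, Σy = 123.03, Σxy = 1028.44, Σx² = 260.33
Sxx = Σx² − (Σx)²/n = 260.33 − 205.9225 = 54.4075
Sxy = Σxy − (Σx)(Σy)/n = 1028.44 − 882.74025 = 145.69975
b = Sxy/Sxx = 145.69975/54.4075 = 2.677935
a = ȳ − b·x̄ = 30.7575 − 2.677935·7.175 = 11.543316
ŷ(6.0) = a + b·6.0 = 11.543316 + 2.677935·6 = 27.610926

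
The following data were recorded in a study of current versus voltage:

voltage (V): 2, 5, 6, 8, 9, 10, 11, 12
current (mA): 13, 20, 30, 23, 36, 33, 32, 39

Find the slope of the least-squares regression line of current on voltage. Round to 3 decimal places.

n = 8, Σx = 63, Σy = 226, Σxy = 1964, Σx² = 575
Sxx = Σx² − (Σx)²/n = 575 − 496.125 = 78.875
Sxy = Σxy − (Σx)(Σy)/n = 1964 − 1779.75 = 184.25
b = Sxy/Sxx = 184.25/78.875 = 2.335975

2.336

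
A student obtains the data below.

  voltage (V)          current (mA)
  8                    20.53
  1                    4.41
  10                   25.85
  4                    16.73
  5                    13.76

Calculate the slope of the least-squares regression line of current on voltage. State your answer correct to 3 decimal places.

n = 5, Σx = 28, Σy = 81.28, Σxy = 562.87, Σx² = 206
Sxx = Σx² − (Σx)²/n = 206 − 156.8 = 49.2
Sxy = Σxy − (Σx)(Σy)/n = 562.87 − 455.168 = 107.702
b = Sxy/Sxx = 107.702/49.2 = 2.189065

2.189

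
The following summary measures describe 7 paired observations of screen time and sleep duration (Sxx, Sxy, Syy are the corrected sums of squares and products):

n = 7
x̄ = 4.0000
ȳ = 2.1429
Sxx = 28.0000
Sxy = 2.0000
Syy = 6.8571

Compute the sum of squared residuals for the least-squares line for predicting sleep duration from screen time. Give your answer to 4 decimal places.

b = Sxy/Sxx = 2/28 = 0.071429
SSE = Syy − b·Sxy = 6.8571 − 0.071429·2 = 6.714243

6.7142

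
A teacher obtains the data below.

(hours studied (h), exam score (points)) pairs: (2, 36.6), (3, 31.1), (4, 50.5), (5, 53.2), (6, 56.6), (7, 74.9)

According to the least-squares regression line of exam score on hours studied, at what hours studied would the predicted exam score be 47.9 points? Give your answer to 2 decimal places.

n = 6, Σx = 27, Σy = 302.9, Σxy = 1498.4, Σx² = 139
Sxx = Σx² − (Σx)²/n = 139 − 121.5 = 17.5
Sxy = Σxy − (Σx)(Σy)/n = 1498.4 − 1363.05 = 135.35
b = Sxy/Sxx = 135.35/17.5 = 7.734286
a = ȳ − b·x̄ = 50.483333 − 7.734286·4.5 = 15.679048
Set a + b·x = 47.9: x = (47.9 − 15.679048) / 7.734286 = 4.165989

4.17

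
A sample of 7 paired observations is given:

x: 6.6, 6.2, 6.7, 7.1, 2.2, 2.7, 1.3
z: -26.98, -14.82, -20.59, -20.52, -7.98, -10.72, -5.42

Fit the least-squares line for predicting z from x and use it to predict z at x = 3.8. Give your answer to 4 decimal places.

-12.7903

n = 7, Σx = 32.8, Σy = -107.03, Σxy = -607.143, Σx² = 191.12
Sxx = Σx² − (Σx)²/n = 191.12 − 153.691429 = 37.428571
Sxy = Σxy − (Σx)(Σy)/n = -607.143 − (-501.512) = -105.631
b = Sxy/Sxx = -105.631/37.428571 = -2.822202
a = ȳ − b·x̄ = -15.29 − (-2.822202)·4.685714 = -2.065966
ŷ(3.8) = a + b·3.8 = -2.065966 + (-2.822202)·3.8 = -12.790335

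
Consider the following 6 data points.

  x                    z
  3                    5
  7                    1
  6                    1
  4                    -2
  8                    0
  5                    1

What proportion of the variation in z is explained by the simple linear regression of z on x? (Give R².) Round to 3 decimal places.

n = 6, Σx = 33, Σy = 6, Σxy = 25, Σx² = 199, Σy² = 32
Sxx = Σx² − (Σx)²/n = 199 − 181.5 = 17.5
Sxy = Σxy − (Σx)(Σy)/n = 25 − 33 = -8
Syy = Σy² − (Σy)²/n = 32 − 6 = 26
R² = Sxy²/(Sxx·Syy) = (-8)²/(17.5·26) = 0.140659

0.141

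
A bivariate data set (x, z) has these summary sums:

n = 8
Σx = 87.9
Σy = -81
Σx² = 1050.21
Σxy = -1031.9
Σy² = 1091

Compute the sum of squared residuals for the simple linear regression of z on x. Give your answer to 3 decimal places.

32.284

Sxx = Σx² − (Σx)²/n = 1050.21 − 965.80125 = 84.40875
Sxy = Σxy − (Σx)(Σy)/n = -1031.9 − (-889.9875) = -141.9125
Syy = Σy² − (Σy)²/n = 1091 − 820.125 = 270.875
b = Sxy/Sxx = -141.9125/84.40875 = -1.681253
SSE = Syy − b·Sxy = 270.875 − (-1.681253)·(-141.9125) = 32.284123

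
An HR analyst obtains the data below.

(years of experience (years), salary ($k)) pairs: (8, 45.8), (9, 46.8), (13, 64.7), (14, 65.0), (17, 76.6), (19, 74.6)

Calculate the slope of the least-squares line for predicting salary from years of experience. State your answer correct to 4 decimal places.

2.9818

n = 6, Σx = 80, Σy = 373.5, Σxy = 5258.3, Σx² = 1160
Sxx = Σx² − (Σx)²/n = 1160 − 1066.666667 = 93.333333
Sxy = Σxy − (Σx)(Σy)/n = 5258.3 − 4980 = 278.3
b = Sxy/Sxx = 278.3/93.333333 = 2.981786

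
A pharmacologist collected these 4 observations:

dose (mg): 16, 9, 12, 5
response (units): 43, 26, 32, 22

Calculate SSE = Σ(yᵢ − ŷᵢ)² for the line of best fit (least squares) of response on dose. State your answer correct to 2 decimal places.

n = 4, Σx = 42, Σy = 123, Σxy = 1416, Σx² = 506, Σy² = 4033
Sxx = Σx² − (Σx)²/n = 506 − 441 = 65
Sxy = Σxy − (Σx)(Σy)/n = 1416 − 1291.5 = 124.5
Syy = Σy² − (Σy)²/n = 4033 − 3782.25 = 250.75
b = Sxy/Sxx = 124.5/65 = 1.915385
SSE = Syy − b·Sxy = 250.75 − 1.915385·124.5 = 12.284615

12.28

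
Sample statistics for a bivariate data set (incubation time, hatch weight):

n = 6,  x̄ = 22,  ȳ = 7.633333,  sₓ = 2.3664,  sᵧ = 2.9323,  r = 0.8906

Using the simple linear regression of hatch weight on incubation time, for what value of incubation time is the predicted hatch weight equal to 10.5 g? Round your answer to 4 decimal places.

b = r · sᵧ/sₓ = 0.8906 · 2.9323/2.3664 = 1.103578
a = ȳ − b·x̄ = 7.633333 − 1.103578·22 = -16.645377
Set a + b·x = 10.5: x = (10.5 − (-16.645377)) / 1.103578 = 24.597612

24.5976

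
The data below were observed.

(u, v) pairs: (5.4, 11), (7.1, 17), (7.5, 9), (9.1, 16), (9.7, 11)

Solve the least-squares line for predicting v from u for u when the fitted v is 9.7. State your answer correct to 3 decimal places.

n = 5, Σx = 38.8, Σy = 64, Σxy = 499.9, Σx² = 312.72
Sxx = Σx² − (Σx)²/n = 312.72 − 301.088 = 11.632
Sxy = Σxy − (Σx)(Σy)/n = 499.9 − 496.64 = 3.26
b = Sxy/Sxx = 3.26/11.632 = 0.280261
a = ȳ − b·x̄ = 12.8 − 0.280261·7.76 = 10.625172
Set a + b·x = 9.7: x = (9.7 − 10.625172) / 0.280261 = -3.301104

-3.301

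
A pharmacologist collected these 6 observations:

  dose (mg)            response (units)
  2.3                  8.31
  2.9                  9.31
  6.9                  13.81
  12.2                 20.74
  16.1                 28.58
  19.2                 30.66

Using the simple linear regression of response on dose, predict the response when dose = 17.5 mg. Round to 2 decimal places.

28.92

n = 6, Σx = 59.6, Σy = 111.41, Σxy = 1443.239, Σx² = 838
Sxx = Σx² − (Σx)²/n = 838 − 592.026667 = 245.973333
Sxy = Σxy − (Σx)(Σy)/n = 1443.239 − 1106.672667 = 336.566333
b = Sxy/Sxx = 336.566333/245.973333 = 1.368304
a = ȳ − b·x̄ = 18.568333 − 1.368304·9.933333 = 4.976512
ŷ(17.5) = a + b·17.5 = 4.976512 + 1.368304·17.5 = 28.921835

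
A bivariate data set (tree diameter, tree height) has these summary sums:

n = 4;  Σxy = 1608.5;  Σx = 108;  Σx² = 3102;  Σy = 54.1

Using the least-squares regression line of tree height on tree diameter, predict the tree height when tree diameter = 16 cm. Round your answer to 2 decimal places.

4.78

Sxx = Σx² − (Σx)²/n = 3102 − 2916 = 186
Sxy = Σxy − (Σx)(Σy)/n = 1608.5 − 1460.7 = 147.8
b = Sxy/Sxx = 147.8/186 = 0.794624
a = ȳ − b·x̄ = 13.525 − 0.794624·27 = -7.929839
ŷ(16) = a + b·16 = -7.929839 + 0.794624·16 = 4.784140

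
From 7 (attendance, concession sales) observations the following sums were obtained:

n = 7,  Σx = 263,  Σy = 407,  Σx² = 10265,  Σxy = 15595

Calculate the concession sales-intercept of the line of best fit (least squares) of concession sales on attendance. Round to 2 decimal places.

28.43

Sxx = Σx² − (Σx)²/n = 10265 − 9881.285714 = 383.714286
Sxy = Σxy − (Σx)(Σy)/n = 15595 − 15291.571429 = 303.428571
b = Sxy/Sxx = 303.428571/383.714286 = 0.790767
a = ȳ − b·x̄ = 58.142857 − 0.790767·37.571429 = 28.432614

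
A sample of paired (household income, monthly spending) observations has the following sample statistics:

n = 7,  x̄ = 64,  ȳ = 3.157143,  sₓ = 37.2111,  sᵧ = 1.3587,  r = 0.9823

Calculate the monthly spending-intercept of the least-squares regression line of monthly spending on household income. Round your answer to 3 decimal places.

b = r · sᵧ/sₓ = 0.9823 · 1.3587/37.2111 = 0.035867
a = ȳ − b·x̄ = 3.157143 − 0.035867·64 = 0.861654

0.862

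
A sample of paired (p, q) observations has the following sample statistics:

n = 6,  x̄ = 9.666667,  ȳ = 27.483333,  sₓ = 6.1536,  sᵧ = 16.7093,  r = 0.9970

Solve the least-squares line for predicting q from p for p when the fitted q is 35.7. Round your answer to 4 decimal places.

b = r · sᵧ/sₓ = 0.997 · 16.7093/6.1536 = 2.707224
a = ȳ − b·x̄ = 27.483333 − 2.707224·9.666667 = 1.313502
Set a + b·x = 35.7: x = (35.7 − 1.313502) / 2.707224 = 12.701757

12.7018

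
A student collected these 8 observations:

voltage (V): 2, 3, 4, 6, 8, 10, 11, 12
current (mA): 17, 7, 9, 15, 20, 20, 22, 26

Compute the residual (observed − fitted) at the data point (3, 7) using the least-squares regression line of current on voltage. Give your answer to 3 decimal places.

n = 8, Σx = 56, Σy = 136, Σxy = 1095, Σx² = 494
Sxx = Σx² − (Σx)²/n = 494 − 392 = 102
Sxy = Σxy − (Σx)(Σy)/n = 1095 − 952 = 143
b = Sxy/Sxx = 143/102 = 1.401961
a = ȳ − b·x̄ = 17 − 1.401961·7 = 7.186275
ŷ(3) = 7.186275 + 1.401961·3 = 11.392157
residual = y − ŷ = 7 − 11.392157 = -4.392157

-4.392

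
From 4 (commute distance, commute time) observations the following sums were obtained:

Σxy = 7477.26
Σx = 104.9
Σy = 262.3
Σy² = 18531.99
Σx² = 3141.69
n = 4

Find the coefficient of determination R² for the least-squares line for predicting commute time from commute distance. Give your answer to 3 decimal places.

0.688

Sxx = Σx² − (Σx)²/n = 3141.69 − 2751.0025 = 390.6875
Sxy = Σxy − (Σx)(Σy)/n = 7477.26 − 6878.8175 = 598.4425
Syy = Σy² − (Σy)²/n = 18531.99 − 17200.3225 = 1331.6675
R² = Sxy²/(Sxx·Syy) = (598.4425)²/(390.6875·1331.6675) = 0.688366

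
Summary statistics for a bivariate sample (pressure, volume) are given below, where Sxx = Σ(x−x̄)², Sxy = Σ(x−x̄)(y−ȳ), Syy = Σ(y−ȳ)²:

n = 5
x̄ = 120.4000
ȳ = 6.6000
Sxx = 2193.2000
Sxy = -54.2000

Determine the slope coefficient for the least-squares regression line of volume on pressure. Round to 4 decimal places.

b = Sxy/Sxx = -54.2/2193.2 = -0.024713

-0.0247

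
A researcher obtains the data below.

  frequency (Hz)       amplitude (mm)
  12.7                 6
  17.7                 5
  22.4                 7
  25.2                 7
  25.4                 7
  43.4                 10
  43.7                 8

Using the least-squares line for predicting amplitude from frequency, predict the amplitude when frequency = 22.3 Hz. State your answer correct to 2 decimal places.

n = 7, Σx = 190.5, Σy = 50, Σxy = 1459.3, Σx² = 6049.79
Sxx = Σx² − (Σx)²/n = 6049.79 − 5184.321429 = 865.468571
Sxy = Σxy − (Σx)(Σy)/n = 1459.3 − 1360.714286 = 98.585714
b = Sxy/Sxx = 98.585714/865.468571 = 0.113910
a = ȳ − b·x̄ = 7.142857 − 0.113910·27.214286 = 4.042872
ŷ(22.3) = a + b·22.3 = 4.042872 + 0.113910·22.3 = 6.583070

6.58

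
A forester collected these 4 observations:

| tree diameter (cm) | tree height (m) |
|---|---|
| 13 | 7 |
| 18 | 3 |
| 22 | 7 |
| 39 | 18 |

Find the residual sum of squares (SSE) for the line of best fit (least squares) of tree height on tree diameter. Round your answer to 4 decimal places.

n = 4, Σx = 92, Σy = 35, Σxy = 1001, Σx² = 2498, Σy² = 431
Sxx = Σx² − (Σx)²/n = 2498 − 2116 = 382
Sxy = Σxy − (Σx)(Σy)/n = 1001 − 805 = 196
Syy = Σy² − (Σy)²/n = 431 − 306.25 = 124.75
b = Sxy/Sxx = 196/382 = 0.513089
SSE = Syy − b·Sxy = 124.75 − 0.513089·196 = 24.184555

24.1846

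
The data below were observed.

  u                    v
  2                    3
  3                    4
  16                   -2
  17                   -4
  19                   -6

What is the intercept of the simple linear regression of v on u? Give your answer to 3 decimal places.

n = 5, Σx = 57, Σy = -5, Σxy = -196, Σx² = 919
Sxx = Σx² − (Σx)²/n = 919 − 649.8 = 269.2
Sxy = Σxy − (Σx)(Σy)/n = -196 − (-57) = -139
b = Sxy/Sxx = -139/269.2 = -0.516345
a = ȳ − b·x̄ = -1 − (-0.516345)·11.4 = 4.886330

4.886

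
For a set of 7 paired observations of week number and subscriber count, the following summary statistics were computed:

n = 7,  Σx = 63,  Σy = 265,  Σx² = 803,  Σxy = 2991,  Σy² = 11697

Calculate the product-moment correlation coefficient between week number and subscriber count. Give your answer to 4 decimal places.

0.9668

Sxx = Σx² − (Σx)²/n = 803 − 567 = 236
Sxy = Σxy − (Σx)(Σy)/n = 2991 − 2385 = 606
Syy = Σy² − (Σy)²/n = 11697 − 10032.142857 = 1664.857143
r = Sxy/√(Sxx·Syy) = 606/√(392906.285714) = 606/626.822372 = 0.966781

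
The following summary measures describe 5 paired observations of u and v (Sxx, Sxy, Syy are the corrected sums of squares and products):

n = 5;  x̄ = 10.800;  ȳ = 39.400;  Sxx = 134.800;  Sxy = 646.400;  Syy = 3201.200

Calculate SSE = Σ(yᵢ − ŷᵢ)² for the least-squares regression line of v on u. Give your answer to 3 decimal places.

b = Sxy/Sxx = 646.4/134.8 = 4.795252
SSE = Syy − b·Sxy = 3201.2 − 4.795252·646.4 = 101.548961

101.549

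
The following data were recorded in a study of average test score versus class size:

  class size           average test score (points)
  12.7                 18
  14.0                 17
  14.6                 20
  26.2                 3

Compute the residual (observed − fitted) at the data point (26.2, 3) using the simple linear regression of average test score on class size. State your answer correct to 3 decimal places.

n = 4, Σx = 67.5, Σy = 58, Σxy = 837.2, Σx² = 1256.89
Sxx = Σx² − (Σx)²/n = 1256.89 − 1139.0625 = 117.8275
Sxy = Σxy − (Σx)(Σy)/n = 837.2 − 978.75 = -141.55
b = Sxy/Sxx = -141.55/117.8275 = -1.201332
a = ȳ − b·x̄ = 14.5 − (-1.201332)·16.875 = 34.772485
ŷ(26.2) = 34.772485 + (-1.201332)·26.2 = 3.297575
residual = y − ŷ = 3 − 3.297575 = -0.297575

-0.298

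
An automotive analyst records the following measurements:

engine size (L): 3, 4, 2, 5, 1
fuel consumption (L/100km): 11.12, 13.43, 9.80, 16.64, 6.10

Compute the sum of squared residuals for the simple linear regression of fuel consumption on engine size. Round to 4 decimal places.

1.2469

n = 5, Σx = 15, Σy = 57.09, Σxy = 195.98, Σx² = 55, Σy² = 714.1589
Sxx = Σx² − (Σx)²/n = 55 − 45 = 10
Sxy = Σxy − (Σx)(Σy)/n = 195.98 − 171.27 = 24.71
Syy = Σy² − (Σy)²/n = 714.1589 − 651.85362 = 62.30528
b = Sxy/Sxx = 24.71/10 = 2.471
SSE = Syy − b·Sxy = 62.30528 − 2.471·24.71 = 1.24687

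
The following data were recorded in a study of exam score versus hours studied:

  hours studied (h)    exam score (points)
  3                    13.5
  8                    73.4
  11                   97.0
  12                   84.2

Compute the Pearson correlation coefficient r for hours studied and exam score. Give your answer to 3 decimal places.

0.951

n = 4, Σx = 34, Σy = 268.1, Σxy = 2705.1, Σx² = 338, Σy² = 22068.45
Sxx = Σx² − (Σx)²/n = 338 − 289 = 49
Sxy = Σxy − (Σx)(Σy)/n = 2705.1 − 2278.85 = 426.25
Syy = Σy² − (Σy)²/n = 22068.45 − 17969.4025 = 4099.0475
r = Sxy/√(Sxx·Syy) = 426.25/√(200853.3275) = 426.25/448.166629 = 0.951097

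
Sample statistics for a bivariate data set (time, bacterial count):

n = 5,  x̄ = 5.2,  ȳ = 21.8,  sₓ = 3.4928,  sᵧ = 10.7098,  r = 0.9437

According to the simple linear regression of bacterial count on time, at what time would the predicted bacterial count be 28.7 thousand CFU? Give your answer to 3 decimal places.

b = r · sᵧ/sₓ = 0.9437 · 10.7098/3.4928 = 2.893621
a = ȳ − b·x̄ = 21.8 − 2.893621·5.2 = 6.753173
Set a + b·x = 28.7: x = (28.7 − 6.753173) / 2.893621 = 7.584556

7.585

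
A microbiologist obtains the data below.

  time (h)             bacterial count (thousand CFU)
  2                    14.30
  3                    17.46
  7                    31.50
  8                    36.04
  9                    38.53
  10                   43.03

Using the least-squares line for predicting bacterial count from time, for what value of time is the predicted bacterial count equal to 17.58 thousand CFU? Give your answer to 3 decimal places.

2.986

n = 6, Σx = 39, Σy = 180.86, Σxy = 1366.87, Σx² = 307
Sxx = Σx² − (Σx)²/n = 307 − 253.5 = 53.5
Sxy = Σxy − (Σx)(Σy)/n = 1366.87 − 1175.59 = 191.28
b = Sxy/Sxx = 191.28/53.5 = 3.575327
a = ȳ − b·x̄ = 30.143333 − 3.575327·6.5 = 6.903707
Set a + b·x = 17.58: x = (17.58 − 6.903707) / 3.575327 = 2.986102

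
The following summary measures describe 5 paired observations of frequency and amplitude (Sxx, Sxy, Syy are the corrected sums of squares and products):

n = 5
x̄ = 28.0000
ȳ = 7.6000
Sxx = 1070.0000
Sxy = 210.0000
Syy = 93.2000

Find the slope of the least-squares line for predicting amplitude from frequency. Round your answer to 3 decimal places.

0.196

b = Sxy/Sxx = 210/1070 = 0.196262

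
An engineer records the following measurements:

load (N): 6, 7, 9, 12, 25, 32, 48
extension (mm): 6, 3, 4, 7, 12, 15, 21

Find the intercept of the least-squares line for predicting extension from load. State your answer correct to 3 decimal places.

1.592

n = 7, Σx = 139, Σy = 68, Σxy = 1965, Σx² = 4263
Sxx = Σx² − (Σx)²/n = 4263 − 2760.142857 = 1502.857143
Sxy = Σxy − (Σx)(Σy)/n = 1965 − 1350.285714 = 614.714286
b = Sxy/Sxx = 614.714286/1502.857143 = 0.409030
a = ȳ − b·x̄ = 9.714286 − 0.409030·19.857143 = 1.592110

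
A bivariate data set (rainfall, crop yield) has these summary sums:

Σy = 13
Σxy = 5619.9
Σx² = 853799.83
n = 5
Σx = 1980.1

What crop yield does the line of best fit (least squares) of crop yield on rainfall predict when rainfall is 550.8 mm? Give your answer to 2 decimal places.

Sxx = Σx² − (Σx)²/n = 853799.83 − 784159.202 = 69640.628
Sxy = Σxy − (Σx)(Σy)/n = 5619.9 − 5148.26 = 471.64
b = Sxy/Sxx = 471.64/69640.628 = 0.006772
a = ȳ − b·x̄ = 2.6 − 0.006772·396.02 = -0.082039
ŷ(550.8) = a + b·550.8 = -0.082039 + 0.006772·550.8 = 3.648245

3.65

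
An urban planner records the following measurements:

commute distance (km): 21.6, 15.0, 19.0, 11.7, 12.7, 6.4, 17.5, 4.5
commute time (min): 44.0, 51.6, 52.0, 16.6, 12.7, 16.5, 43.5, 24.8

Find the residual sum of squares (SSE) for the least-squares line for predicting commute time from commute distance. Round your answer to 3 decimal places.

954.299

n = 8, Σx = 108.4, Σy = 261.7, Σxy = 4046.36, Σx² = 1718.2, Σy² = 10518.95
Sxx = Σx² − (Σx)²/n = 1718.2 − 1468.82 = 249.38
Sxy = Σxy − (Σx)(Σy)/n = 4046.36 − 3546.035 = 500.325
Syy = Σy² − (Σy)²/n = 10518.95 − 8560.86125 = 1958.08875
b = Sxy/Sxx = 500.325/249.38 = 2.006276
SSE = Syy − b·Sxy = 1958.08875 − 2.006276·500.325 = 954.298929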